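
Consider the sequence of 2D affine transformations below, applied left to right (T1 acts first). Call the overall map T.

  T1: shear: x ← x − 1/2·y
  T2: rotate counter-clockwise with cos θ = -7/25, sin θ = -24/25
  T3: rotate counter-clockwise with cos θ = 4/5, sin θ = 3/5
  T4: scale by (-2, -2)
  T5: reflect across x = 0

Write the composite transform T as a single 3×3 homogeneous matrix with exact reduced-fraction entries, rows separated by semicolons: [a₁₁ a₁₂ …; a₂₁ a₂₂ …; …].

T = [88/125 38/25 0; 234/125 -41/25 0; 0 0 1]

T1 = [1 -1/2 0; 0 1 0; 0 0 1]
T2·T1 = [-7/25 11/10 0; -24/25 1/5 0; 0 0 1]
T3·…·T1 = [44/125 19/25 0; -117/125 41/50 0; 0 0 1]
T4·…·T1 = [-88/125 -38/25 0; 234/125 -41/25 0; 0 0 1]
T5·…·T1 = [88/125 38/25 0; 234/125 -41/25 0; 0 0 1]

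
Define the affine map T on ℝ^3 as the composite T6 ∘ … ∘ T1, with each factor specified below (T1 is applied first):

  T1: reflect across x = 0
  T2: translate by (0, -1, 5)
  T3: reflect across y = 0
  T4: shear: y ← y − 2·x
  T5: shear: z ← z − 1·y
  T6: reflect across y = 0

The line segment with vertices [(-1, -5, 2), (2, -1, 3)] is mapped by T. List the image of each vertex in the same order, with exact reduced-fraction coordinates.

T1 reflect across x = 0: (-1, -5, 2) → (1, -5, 2); (2, -1, 3) → (-2, -1, 3)
T2 translate by (0, -1, 5): (1, -5, 2) → (1, -6, 7); (-2, -1, 3) → (-2, -2, 8)
T3 reflect across y = 0: (1, -6, 7) → (1, 6, 7); (-2, -2, 8) → (-2, 2, 8)
T4 shear: y ← y − 2·x: (1, 6, 7) → (1, 4, 7); (-2, 2, 8) → (-2, 6, 8)
T5 shear: z ← z − 1·y: (1, 4, 7) → (1, 4, 3); (-2, 6, 8) → (-2, 6, 2)
T6 reflect across y = 0: (1, 4, 3) → (1, -4, 3); (-2, 6, 2) → (-2, -6, 2)

image vertices: (1, -4, 3), (-2, -6, 2)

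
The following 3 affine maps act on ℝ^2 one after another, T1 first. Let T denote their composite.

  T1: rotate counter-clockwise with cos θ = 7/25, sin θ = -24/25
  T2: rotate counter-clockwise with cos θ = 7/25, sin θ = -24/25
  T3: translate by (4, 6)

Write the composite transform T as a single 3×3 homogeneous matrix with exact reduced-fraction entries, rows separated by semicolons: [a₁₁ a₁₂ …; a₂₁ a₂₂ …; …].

T1 = [7/25 24/25 0; -24/25 7/25 0; 0 0 1]
T2·T1 = [-527/625 336/625 0; -336/625 -527/625 0; 0 0 1]
T3·…·T1 = [-527/625 336/625 4; -336/625 -527/625 6; 0 0 1]

T = [-527/625 336/625 4; -336/625 -527/625 6; 0 0 1]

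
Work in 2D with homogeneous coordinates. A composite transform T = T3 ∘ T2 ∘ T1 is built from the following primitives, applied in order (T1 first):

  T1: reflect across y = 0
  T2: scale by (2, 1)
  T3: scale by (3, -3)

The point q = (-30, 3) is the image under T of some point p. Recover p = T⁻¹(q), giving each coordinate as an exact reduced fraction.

T1 = [1 0 0; 0 -1 0; 0 0 1]
T2·T1 = [2 0 0; 0 -1 0; 0 0 1]
T3·…·T1 = [6 0 0; 0 3 0; 0 0 1]
det M = 18; M⁻¹ = [1/6 0 0; 0 1/3 0; 0 0 1]
M⁻¹ · (-30, 3)ᵀ = (-5, 1)ᵀ

p = (-5, 1)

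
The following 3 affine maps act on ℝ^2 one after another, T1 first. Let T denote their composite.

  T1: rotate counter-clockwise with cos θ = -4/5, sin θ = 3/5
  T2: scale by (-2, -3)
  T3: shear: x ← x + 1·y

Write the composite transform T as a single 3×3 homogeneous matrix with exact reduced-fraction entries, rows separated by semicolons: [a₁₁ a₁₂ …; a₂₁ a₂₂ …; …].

T = [-1/5 18/5 0; -9/5 12/5 0; 0 0 1]

T1 = [-4/5 -3/5 0; 3/5 -4/5 0; 0 0 1]
T2·T1 = [8/5 6/5 0; -9/5 12/5 0; 0 0 1]
T3·…·T1 = [-1/5 18/5 0; -9/5 12/5 0; 0 0 1]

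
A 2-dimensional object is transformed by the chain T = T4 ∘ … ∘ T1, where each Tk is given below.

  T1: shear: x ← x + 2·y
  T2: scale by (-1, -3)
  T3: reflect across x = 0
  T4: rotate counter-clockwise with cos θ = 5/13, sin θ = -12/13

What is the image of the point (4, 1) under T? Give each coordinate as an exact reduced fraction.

T1 shear: x ← x + 2·y: (4, 1) → (6, 1)
T2 scale by (-1, -3): (6, 1) → (-6, -3)
T3 reflect across x = 0: (-6, -3) → (6, -3)
T4 rotate counter-clockwise with cos θ = 5/13, sin θ = -12/13: (6, -3) → (-6/13, -87/13)

T(p) = (-6/13, -87/13)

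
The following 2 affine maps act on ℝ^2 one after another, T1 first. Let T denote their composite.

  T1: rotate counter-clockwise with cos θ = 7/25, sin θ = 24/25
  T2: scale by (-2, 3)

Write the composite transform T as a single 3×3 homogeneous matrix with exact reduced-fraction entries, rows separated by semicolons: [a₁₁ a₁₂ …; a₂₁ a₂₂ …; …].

T1 = [7/25 -24/25 0; 24/25 7/25 0; 0 0 1]
T2·T1 = [-14/25 48/25 0; 72/25 21/25 0; 0 0 1]

T = [-14/25 48/25 0; 72/25 21/25 0; 0 0 1]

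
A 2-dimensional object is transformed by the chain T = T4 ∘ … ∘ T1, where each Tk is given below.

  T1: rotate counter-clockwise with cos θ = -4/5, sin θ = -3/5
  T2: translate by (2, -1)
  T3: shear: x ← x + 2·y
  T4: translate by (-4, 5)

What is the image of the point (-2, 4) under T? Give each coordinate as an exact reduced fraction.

T1 rotate counter-clockwise with cos θ = -4/5, sin θ = -3/5: (-2, 4) → (4, -2)
T2 translate by (2, -1): (4, -2) → (6, -3)
T3 shear: x ← x + 2·y: (6, -3) → (0, -3)
T4 translate by (-4, 5): (0, -3) → (-4, 2)

T(p) = (-4, 2)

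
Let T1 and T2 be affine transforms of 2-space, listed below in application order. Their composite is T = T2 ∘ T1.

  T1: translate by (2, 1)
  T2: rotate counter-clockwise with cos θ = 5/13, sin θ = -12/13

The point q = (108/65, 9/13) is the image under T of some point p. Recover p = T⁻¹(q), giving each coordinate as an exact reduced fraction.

p = (-2, 4/5)

T1 = [1 0 2; 0 1 1; 0 0 1]
T2·T1 = [5/13 12/13 22/13; -12/13 5/13 -19/13; 0 0 1]
det M = 1; M⁻¹ = [5/13 -12/13 -2; 12/13 5/13 -1; 0 0 1]
M⁻¹ · (108/65, 9/13)ᵀ = (-2, 4/5)ᵀ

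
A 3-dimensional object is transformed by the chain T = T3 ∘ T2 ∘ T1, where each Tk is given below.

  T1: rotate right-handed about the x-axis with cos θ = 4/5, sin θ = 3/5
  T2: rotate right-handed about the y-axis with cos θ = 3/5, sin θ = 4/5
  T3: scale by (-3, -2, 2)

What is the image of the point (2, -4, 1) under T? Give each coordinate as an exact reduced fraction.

T(p) = (6/25, 38/5, -128/25)

T1 rotate right-handed about the x-axis with cos θ = 4/5, sin θ = 3/5: (2, -4, 1) → (2, -19/5, -8/5)
T2 rotate right-handed about the y-axis with cos θ = 3/5, sin θ = 4/5: (2, -19/5, -8/5) → (-2/25, -19/5, -64/25)
T3 scale by (-3, -2, 2): (-2/25, -19/5, -64/25) → (6/25, 38/5, -128/25)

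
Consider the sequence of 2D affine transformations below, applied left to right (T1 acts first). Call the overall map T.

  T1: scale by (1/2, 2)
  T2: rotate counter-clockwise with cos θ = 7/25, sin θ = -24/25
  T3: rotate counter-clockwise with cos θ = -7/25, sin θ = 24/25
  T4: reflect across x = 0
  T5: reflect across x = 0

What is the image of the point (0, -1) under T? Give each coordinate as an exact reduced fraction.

T1 scale by (1/2, 2): (0, -1) → (0, -2)
T2 rotate counter-clockwise with cos θ = 7/25, sin θ = -24/25: (0, -2) → (-48/25, -14/25)
T3 rotate counter-clockwise with cos θ = -7/25, sin θ = 24/25: (-48/25, -14/25) → (672/625, -1054/625)
T4 reflect across x = 0: (672/625, -1054/625) → (-672/625, -1054/625)
T5 reflect across x = 0: (-672/625, -1054/625) → (672/625, -1054/625)

T(p) = (672/625, -1054/625)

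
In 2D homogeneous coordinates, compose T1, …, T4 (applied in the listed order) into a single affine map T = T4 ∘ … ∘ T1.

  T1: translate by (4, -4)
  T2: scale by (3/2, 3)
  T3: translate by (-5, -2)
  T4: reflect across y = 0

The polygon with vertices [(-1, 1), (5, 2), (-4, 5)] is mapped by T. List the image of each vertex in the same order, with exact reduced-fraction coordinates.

T1 translate by (4, -4): (-1, 1) → (3, -3); (5, 2) → (9, -2); (-4, 5) → (0, 1)
T2 scale by (3/2, 3): (3, -3) → (9/2, -9); (9, -2) → (27/2, -6); (0, 1) → (0, 3)
T3 translate by (-5, -2): (9/2, -9) → (-1/2, -11); (27/2, -6) → (17/2, -8); (0, 3) → (-5, 1)
T4 reflect across y = 0: (-1/2, -11) → (-1/2, 11); (17/2, -8) → (17/2, 8); (-5, 1) → (-5, -1)

image vertices: (-1/2, 11), (17/2, 8), (-5, -1)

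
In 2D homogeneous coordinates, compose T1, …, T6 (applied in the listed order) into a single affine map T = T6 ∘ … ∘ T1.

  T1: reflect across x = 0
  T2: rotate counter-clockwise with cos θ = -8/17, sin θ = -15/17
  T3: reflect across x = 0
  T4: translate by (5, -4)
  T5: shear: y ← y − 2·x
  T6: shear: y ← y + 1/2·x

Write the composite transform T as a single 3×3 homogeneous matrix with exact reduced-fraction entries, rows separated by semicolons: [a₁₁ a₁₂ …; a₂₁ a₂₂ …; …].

T = [-8/17 -15/17 5; 27/17 29/34 -23/2; 0 0 1]

T1 = [-1 0 0; 0 1 0; 0 0 1]
T2·T1 = [8/17 15/17 0; 15/17 -8/17 0; 0 0 1]
T3·…·T1 = [-8/17 -15/17 0; 15/17 -8/17 0; 0 0 1]
T4·…·T1 = [-8/17 -15/17 5; 15/17 -8/17 -4; 0 0 1]
T5·…·T1 = [-8/17 -15/17 5; 31/17 22/17 -14; 0 0 1]
T6·…·T1 = [-8/17 -15/17 5; 27/17 29/34 -23/2; 0 0 1]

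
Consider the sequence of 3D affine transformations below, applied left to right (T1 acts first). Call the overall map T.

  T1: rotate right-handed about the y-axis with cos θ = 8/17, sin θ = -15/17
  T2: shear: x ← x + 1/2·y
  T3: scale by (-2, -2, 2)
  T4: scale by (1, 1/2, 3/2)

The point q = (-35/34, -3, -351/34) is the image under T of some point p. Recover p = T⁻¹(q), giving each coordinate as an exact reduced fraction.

p = (-7/2, 3, -3/4)

T1 = [8/17 0 -15/17 0; 0 1 0 0; 15/17 0 8/17 0; 0 0 0 1]
T2·T1 = [8/17 1/2 -15/17 0; 0 1 0 0; 15/17 0 8/17 0; 0 0 0 1]
T3·…·T1 = [-16/17 -1 30/17 0; 0 -2 0 0; 30/17 0 16/17 0; 0 0 0 1]
T4·…·T1 = [-16/17 -1 30/17 0; 0 -1 0 0; 45/17 0 24/17 0; 0 0 0 1]
det M = 6; M⁻¹ = [-4/17 4/17 5/17 0; 0 -1 0 0; 15/34 -15/34 8/51 0; 0 0 0 1]
M⁻¹ · (-35/34, -3, -351/34)ᵀ = (-7/2, 3, -3/4)ᵀ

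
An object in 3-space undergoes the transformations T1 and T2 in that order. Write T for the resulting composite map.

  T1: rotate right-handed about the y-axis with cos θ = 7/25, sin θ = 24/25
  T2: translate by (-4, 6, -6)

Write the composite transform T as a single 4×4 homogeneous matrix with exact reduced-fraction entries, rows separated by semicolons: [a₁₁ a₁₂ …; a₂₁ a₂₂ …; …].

T1 = [7/25 0 24/25 0; 0 1 0 0; -24/25 0 7/25 0; 0 0 0 1]
T2·T1 = [7/25 0 24/25 -4; 0 1 0 6; -24/25 0 7/25 -6; 0 0 0 1]

T = [7/25 0 24/25 -4; 0 1 0 6; -24/25 0 7/25 -6; 0 0 0 1]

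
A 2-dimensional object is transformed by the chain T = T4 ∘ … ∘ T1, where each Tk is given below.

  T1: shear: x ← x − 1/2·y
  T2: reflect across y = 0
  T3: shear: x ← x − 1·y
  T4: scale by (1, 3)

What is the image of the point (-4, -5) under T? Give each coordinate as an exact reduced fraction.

T(p) = (-13/2, 15)

T1 shear: x ← x − 1/2·y: (-4, -5) → (-3/2, -5)
T2 reflect across y = 0: (-3/2, -5) → (-3/2, 5)
T3 shear: x ← x − 1·y: (-3/2, 5) → (-13/2, 5)
T4 scale by (1, 3): (-13/2, 5) → (-13/2, 15)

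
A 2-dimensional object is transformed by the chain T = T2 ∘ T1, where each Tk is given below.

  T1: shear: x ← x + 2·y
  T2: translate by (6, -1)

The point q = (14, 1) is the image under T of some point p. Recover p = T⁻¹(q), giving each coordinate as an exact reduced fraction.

p = (4, 2)

T1 = [1 2 0; 0 1 0; 0 0 1]
T2·T1 = [1 2 6; 0 1 -1; 0 0 1]
det M = 1; M⁻¹ = [1 -2 -8; 0 1 1; 0 0 1]
M⁻¹ · (14, 1)ᵀ = (4, 2)ᵀ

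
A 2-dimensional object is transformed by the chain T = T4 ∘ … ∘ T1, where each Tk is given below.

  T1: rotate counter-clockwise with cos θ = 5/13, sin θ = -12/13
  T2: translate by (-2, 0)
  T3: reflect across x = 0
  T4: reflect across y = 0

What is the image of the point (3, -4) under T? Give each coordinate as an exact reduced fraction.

T1 rotate counter-clockwise with cos θ = 5/13, sin θ = -12/13: (3, -4) → (-33/13, -56/13)
T2 translate by (-2, 0): (-33/13, -56/13) → (-59/13, -56/13)
T3 reflect across x = 0: (-59/13, -56/13) → (59/13, -56/13)
T4 reflect across y = 0: (59/13, -56/13) → (59/13, 56/13)

T(p) = (59/13, 56/13)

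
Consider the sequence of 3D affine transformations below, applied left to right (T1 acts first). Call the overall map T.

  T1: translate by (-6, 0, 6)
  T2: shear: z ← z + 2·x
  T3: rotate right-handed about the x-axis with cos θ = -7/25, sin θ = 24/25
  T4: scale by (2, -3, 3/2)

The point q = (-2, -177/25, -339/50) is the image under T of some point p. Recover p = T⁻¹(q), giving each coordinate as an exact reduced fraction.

T1 = [1 0 0 -6; 0 1 0 0; 0 0 1 6; 0 0 0 1]
T2·T1 = [1 0 0 -6; 0 1 0 0; 2 0 1 -6; 0 0 0 1]
T3·…·T1 = [1 0 0 -6; -48/25 -7/25 -24/25 144/25; -14/25 24/25 -7/25 42/25; 0 0 0 1]
T4·…·T1 = [2 0 0 -12; 144/25 21/25 72/25 -432/25; -21/25 36/25 -21/50 63/25; 0 0 0 1]
det M = -9; M⁻¹ = [1/2 0 0 6; 0 7/75 16/25 0; -1 8/25 -14/75 -6; 0 0 0 1]
M⁻¹ · (-2, -177/25, -339/50)ᵀ = (5, -5, -5)ᵀ

p = (5, -5, -5)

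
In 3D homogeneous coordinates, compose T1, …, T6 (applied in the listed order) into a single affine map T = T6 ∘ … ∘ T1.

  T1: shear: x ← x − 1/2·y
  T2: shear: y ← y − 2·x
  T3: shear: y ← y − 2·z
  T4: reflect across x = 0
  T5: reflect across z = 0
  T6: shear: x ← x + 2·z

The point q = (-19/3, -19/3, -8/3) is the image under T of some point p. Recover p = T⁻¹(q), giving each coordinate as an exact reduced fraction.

p = (3/2, 1, 8/3)

T1 = [1 -1/2 0 0; 0 1 0 0; 0 0 1 0; 0 0 0 1]
T2·T1 = [1 -1/2 0 0; -2 2 0 0; 0 0 1 0; 0 0 0 1]
T3·…·T1 = [1 -1/2 0 0; -2 2 -2 0; 0 0 1 0; 0 0 0 1]
T4·…·T1 = [-1 1/2 0 0; -2 2 -2 0; 0 0 1 0; 0 0 0 1]
T5·…·T1 = [-1 1/2 0 0; -2 2 -2 0; 0 0 -1 0; 0 0 0 1]
T6·…·T1 = [-1 1/2 -2 0; -2 2 -2 0; 0 0 -1 0; 0 0 0 1]
det M = 1; M⁻¹ = [-2 1/2 3 0; -2 1 2 0; 0 0 -1 0; 0 0 0 1]
M⁻¹ · (-19/3, -19/3, -8/3)ᵀ = (3/2, 1, 8/3)ᵀ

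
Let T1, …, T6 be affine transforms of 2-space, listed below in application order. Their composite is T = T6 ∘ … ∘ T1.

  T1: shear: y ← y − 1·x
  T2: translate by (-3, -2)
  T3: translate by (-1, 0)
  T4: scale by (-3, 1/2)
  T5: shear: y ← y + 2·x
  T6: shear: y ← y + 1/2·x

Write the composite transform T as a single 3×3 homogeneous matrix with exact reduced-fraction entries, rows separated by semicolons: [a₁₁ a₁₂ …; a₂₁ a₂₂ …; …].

T1 = [1 0 0; -1 1 0; 0 0 1]
T2·T1 = [1 0 -3; -1 1 -2; 0 0 1]
T3·…·T1 = [1 0 -4; -1 1 -2; 0 0 1]
T4·…·T1 = [-3 0 12; -1/2 1/2 -1; 0 0 1]
T5·…·T1 = [-3 0 12; -13/2 1/2 23; 0 0 1]
T6·…·T1 = [-3 0 12; -8 1/2 29; 0 0 1]

T = [-3 0 12; -8 1/2 29; 0 0 1]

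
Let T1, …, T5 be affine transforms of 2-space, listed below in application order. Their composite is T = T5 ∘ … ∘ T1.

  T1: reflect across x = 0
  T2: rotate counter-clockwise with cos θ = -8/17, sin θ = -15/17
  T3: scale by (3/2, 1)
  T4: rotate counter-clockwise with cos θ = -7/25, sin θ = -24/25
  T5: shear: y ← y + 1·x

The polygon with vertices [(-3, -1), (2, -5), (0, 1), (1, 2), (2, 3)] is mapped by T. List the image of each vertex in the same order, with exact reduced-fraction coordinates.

image vertices: (-957/850, 2369/850), (4599/850, 7867/850), (-699/850, -1667/850), (-423/425, -1784/425), (-993/850, -5469/850)

T1 reflect across x = 0: (-3, -1) → (3, -1); (2, -5) → (-2, -5); (0, 1) → (0, 1); (1, 2) → (-1, 2); (2, 3) → (-2, 3)
T2 rotate counter-clockwise with cos θ = -8/17, sin θ = -15/17: (3, -1) → (-39/17, -37/17); (-2, -5) → (-59/17, 70/17); (0, 1) → (15/17, -8/17); (-1, 2) → (38/17, -1/17); (-2, 3) → (61/17, 6/17)
T3 scale by (3/2, 1): (-39/17, -37/17) → (-117/34, -37/17); (-59/17, 70/17) → (-177/34, 70/17); (15/17, -8/17) → (45/34, -8/17); (38/17, -1/17) → (57/17, -1/17); (61/17, 6/17) → (183/34, 6/17)
T4 rotate counter-clockwise with cos θ = -7/25, sin θ = -24/25: (-117/34, -37/17) → (-957/850, 1663/425); (-177/34, 70/17) → (4599/850, 1634/425); (45/34, -8/17) → (-699/850, -484/425); (57/17, -1/17) → (-423/425, -1361/425); (183/34, 6/17) → (-993/850, -2238/425)
T5 shear: y ← y + 1·x: (-957/850, 1663/425) → (-957/850, 2369/850); (4599/850, 1634/425) → (4599/850, 7867/850); (-699/850, -484/425) → (-699/850, -1667/850); (-423/425, -1361/425) → (-423/425, -1784/425); (-993/850, -2238/425) → (-993/850, -5469/850)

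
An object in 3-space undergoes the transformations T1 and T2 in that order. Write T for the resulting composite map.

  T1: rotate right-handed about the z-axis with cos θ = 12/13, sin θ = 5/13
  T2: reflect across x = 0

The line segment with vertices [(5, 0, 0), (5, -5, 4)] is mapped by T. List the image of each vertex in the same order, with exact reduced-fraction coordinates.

image vertices: (-60/13, 25/13, 0), (-85/13, -35/13, 4)

T1 rotate right-handed about the z-axis with cos θ = 12/13, sin θ = 5/13: (5, 0, 0) → (60/13, 25/13, 0); (5, -5, 4) → (85/13, -35/13, 4)
T2 reflect across x = 0: (60/13, 25/13, 0) → (-60/13, 25/13, 0); (85/13, -35/13, 4) → (-85/13, -35/13, 4)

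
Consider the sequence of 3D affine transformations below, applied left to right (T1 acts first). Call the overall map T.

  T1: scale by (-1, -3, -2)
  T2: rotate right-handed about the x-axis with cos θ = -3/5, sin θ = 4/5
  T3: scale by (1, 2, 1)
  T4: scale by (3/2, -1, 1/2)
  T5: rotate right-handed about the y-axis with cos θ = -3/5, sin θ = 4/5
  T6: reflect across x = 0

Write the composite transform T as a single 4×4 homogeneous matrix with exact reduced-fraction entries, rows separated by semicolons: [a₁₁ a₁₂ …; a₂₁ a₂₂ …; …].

T1 = [-1 0 0 0; 0 -3 0 0; 0 0 -2 0; 0 0 0 1]
T2·T1 = [-1 0 0 0; 0 9/5 8/5 0; 0 -12/5 6/5 0; 0 0 0 1]
T3·…·T1 = [-1 0 0 0; 0 18/5 16/5 0; 0 -12/5 6/5 0; 0 0 0 1]
T4·…·T1 = [-3/2 0 0 0; 0 -18/5 -16/5 0; 0 -6/5 3/5 0; 0 0 0 1]
T5·…·T1 = [9/10 -24/25 12/25 0; 0 -18/5 -16/5 0; 6/5 18/25 -9/25 0; 0 0 0 1]
T6·…·T1 = [-9/10 24/25 -12/25 0; 0 -18/5 -16/5 0; 6/5 18/25 -9/25 0; 0 0 0 1]

T = [-9/10 24/25 -12/25 0; 0 -18/5 -16/5 0; 6/5 18/25 -9/25 0; 0 0 0 1]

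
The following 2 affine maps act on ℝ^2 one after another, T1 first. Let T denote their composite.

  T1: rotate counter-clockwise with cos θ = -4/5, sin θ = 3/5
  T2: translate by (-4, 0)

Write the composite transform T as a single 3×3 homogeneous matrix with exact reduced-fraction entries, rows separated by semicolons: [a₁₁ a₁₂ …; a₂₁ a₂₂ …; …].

T1 = [-4/5 -3/5 0; 3/5 -4/5 0; 0 0 1]
T2·T1 = [-4/5 -3/5 -4; 3/5 -4/5 0; 0 0 1]

T = [-4/5 -3/5 -4; 3/5 -4/5 0; 0 0 1]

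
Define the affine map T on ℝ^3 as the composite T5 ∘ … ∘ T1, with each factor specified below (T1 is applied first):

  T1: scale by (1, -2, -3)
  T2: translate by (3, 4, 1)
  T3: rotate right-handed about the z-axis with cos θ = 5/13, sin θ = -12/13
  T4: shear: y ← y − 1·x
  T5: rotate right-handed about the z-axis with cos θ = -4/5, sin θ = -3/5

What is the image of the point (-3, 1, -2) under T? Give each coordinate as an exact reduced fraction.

T(p) = (-138/65, -16/65, 7)

T1 scale by (1, -2, -3): (-3, 1, -2) → (-3, -2, 6)
T2 translate by (3, 4, 1): (-3, -2, 6) → (0, 2, 7)
T3 rotate right-handed about the z-axis with cos θ = 5/13, sin θ = -12/13: (0, 2, 7) → (24/13, 10/13, 7)
T4 shear: y ← y − 1·x: (24/13, 10/13, 7) → (24/13, -14/13, 7)
T5 rotate right-handed about the z-axis with cos θ = -4/5, sin θ = -3/5: (24/13, -14/13, 7) → (-138/65, -16/65, 7)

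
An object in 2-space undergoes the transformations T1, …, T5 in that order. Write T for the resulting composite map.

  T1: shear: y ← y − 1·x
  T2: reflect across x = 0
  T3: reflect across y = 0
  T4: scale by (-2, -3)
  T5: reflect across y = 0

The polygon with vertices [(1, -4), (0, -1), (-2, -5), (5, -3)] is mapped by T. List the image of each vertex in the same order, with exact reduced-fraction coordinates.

T1 shear: y ← y − 1·x: (1, -4) → (1, -5); (0, -1) → (0, -1); (-2, -5) → (-2, -3); (5, -3) → (5, -8)
T2 reflect across x = 0: (1, -5) → (-1, -5); (0, -1) → (0, -1); (-2, -3) → (2, -3); (5, -8) → (-5, -8)
T3 reflect across y = 0: (-1, -5) → (-1, 5); (0, -1) → (0, 1); (2, -3) → (2, 3); (-5, -8) → (-5, 8)
T4 scale by (-2, -3): (-1, 5) → (2, -15); (0, 1) → (0, -3); (2, 3) → (-4, -9); (-5, 8) → (10, -24)
T5 reflect across y = 0: (2, -15) → (2, 15); (0, -3) → (0, 3); (-4, -9) → (-4, 9); (10, -24) → (10, 24)

image vertices: (2, 15), (0, 3), (-4, 9), (10, 24)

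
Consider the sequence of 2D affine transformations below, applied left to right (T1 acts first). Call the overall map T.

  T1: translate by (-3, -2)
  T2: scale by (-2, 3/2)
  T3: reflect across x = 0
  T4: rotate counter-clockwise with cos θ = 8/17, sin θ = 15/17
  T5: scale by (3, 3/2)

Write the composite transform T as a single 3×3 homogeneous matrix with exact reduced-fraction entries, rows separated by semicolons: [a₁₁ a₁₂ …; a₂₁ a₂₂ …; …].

T1 = [1 0 -3; 0 1 -2; 0 0 1]
T2·T1 = [-2 0 6; 0 3/2 -3; 0 0 1]
T3·…·T1 = [2 0 -6; 0 3/2 -3; 0 0 1]
T4·…·T1 = [16/17 -45/34 -3/17; 30/17 12/17 -114/17; 0 0 1]
T5·…·T1 = [48/17 -135/34 -9/17; 45/17 18/17 -171/17; 0 0 1]

T = [48/17 -135/34 -9/17; 45/17 18/17 -171/17; 0 0 1]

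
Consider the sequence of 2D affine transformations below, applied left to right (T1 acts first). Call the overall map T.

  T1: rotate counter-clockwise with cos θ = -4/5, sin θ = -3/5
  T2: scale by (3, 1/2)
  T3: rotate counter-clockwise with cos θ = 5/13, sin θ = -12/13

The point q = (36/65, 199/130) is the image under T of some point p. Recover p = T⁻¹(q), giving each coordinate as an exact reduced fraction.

T1 = [-4/5 3/5 0; -3/5 -4/5 0; 0 0 1]
T2·T1 = [-12/5 9/5 0; -3/10 -2/5 0; 0 0 1]
T3·…·T1 = [-6/5 21/65 0; 21/10 -118/65 0; 0 0 1]
det M = 3/2; M⁻¹ = [-236/195 -14/65 0; -7/5 -4/5 0; 0 0 1]
M⁻¹ · (36/65, 199/130)ᵀ = (-1, -2)ᵀ

p = (-1, -2)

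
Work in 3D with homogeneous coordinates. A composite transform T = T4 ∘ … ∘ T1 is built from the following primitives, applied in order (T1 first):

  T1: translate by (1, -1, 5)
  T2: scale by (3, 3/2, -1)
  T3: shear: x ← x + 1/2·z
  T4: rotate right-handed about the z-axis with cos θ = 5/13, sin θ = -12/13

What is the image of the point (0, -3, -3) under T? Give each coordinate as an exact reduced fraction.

T(p) = (-62/13, -54/13, -2)

T1 translate by (1, -1, 5): (0, -3, -3) → (1, -4, 2)
T2 scale by (3, 3/2, -1): (1, -4, 2) → (3, -6, -2)
T3 shear: x ← x + 1/2·z: (3, -6, -2) → (2, -6, -2)
T4 rotate right-handed about the z-axis with cos θ = 5/13, sin θ = -12/13: (2, -6, -2) → (-62/13, -54/13, -2)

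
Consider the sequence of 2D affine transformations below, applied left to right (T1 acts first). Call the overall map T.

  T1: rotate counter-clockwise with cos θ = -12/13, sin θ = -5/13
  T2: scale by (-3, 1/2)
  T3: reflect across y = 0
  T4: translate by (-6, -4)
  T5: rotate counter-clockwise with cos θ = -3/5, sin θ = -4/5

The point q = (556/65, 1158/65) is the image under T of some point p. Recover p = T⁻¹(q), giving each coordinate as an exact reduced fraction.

p = (-4, 2)

T1 = [-12/13 5/13 0; -5/13 -12/13 0; 0 0 1]
T2·T1 = [36/13 -15/13 0; -5/26 -6/13 0; 0 0 1]
T3·…·T1 = [36/13 -15/13 0; 5/26 6/13 0; 0 0 1]
T4·…·T1 = [36/13 -15/13 -6; 5/26 6/13 -4; 0 0 1]
T5·…·T1 = [-98/65 69/65 2/5; -303/130 42/65 36/5; 0 0 1]
det M = 3/2; M⁻¹ = [28/65 -46/65 64/13; 101/65 -196/195 86/13; 0 0 1]
M⁻¹ · (556/65, 1158/65)ᵀ = (-4, 2)ᵀ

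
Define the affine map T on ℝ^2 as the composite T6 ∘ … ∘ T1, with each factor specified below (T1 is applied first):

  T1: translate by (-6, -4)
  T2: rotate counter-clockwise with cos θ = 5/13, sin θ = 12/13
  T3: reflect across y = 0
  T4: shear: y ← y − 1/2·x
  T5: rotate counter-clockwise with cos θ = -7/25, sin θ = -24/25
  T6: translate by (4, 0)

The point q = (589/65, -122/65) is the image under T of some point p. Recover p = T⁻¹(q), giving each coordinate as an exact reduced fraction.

T1 = [1 0 -6; 0 1 -4; 0 0 1]
T2·T1 = [5/13 -12/13 18/13; 12/13 5/13 -92/13; 0 0 1]
T3·…·T1 = [5/13 -12/13 18/13; -12/13 -5/13 92/13; 0 0 1]
T4·…·T1 = [5/13 -12/13 18/13; -29/26 1/13 83/13; 0 0 1]
T5·…·T1 = [-383/325 108/325 1866/325; -37/650 281/325 -1013/325; 0 0 1]
T6·…·T1 = [-383/325 108/325 3166/325; -37/650 281/325 -1013/325; 0 0 1]
det M = -1; M⁻¹ = [-281/325 108/325 3074/325; -37/650 383/325 1374/325; 0 0 1]
M⁻¹ · (589/65, -122/65)ᵀ = (1, 3/2)ᵀ

p = (1, 3/2)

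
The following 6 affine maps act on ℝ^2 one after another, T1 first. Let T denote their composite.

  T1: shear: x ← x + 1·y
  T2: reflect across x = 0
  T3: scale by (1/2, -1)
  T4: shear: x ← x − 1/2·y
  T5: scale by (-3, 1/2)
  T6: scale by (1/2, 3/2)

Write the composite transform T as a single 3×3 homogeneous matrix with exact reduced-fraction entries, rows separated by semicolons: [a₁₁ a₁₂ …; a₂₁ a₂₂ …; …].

T1 = [1 1 0; 0 1 0; 0 0 1]
T2·T1 = [-1 -1 0; 0 1 0; 0 0 1]
T3·…·T1 = [-1/2 -1/2 0; 0 -1 0; 0 0 1]
T4·…·T1 = [-1/2 0 0; 0 -1 0; 0 0 1]
T5·…·T1 = [3/2 0 0; 0 -1/2 0; 0 0 1]
T6·…·T1 = [3/4 0 0; 0 -3/4 0; 0 0 1]

T = [3/4 0 0; 0 -3/4 0; 0 0 1]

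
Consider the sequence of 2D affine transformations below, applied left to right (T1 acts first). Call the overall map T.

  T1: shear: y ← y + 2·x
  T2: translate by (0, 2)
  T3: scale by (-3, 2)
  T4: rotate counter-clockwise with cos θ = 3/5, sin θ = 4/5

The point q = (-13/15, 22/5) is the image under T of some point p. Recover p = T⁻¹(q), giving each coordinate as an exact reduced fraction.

p = (-1, 5/3)

T1 = [1 0 0; 2 1 0; 0 0 1]
T2·T1 = [1 0 0; 2 1 2; 0 0 1]
T3·…·T1 = [-3 0 0; 4 2 4; 0 0 1]
T4·…·T1 = [-5 -8/5 -16/5; 0 6/5 12/5; 0 0 1]
det M = -6; M⁻¹ = [-1/5 -4/15 0; 0 5/6 -2; 0 0 1]
M⁻¹ · (-13/15, 22/5)ᵀ = (-1, 5/3)ᵀ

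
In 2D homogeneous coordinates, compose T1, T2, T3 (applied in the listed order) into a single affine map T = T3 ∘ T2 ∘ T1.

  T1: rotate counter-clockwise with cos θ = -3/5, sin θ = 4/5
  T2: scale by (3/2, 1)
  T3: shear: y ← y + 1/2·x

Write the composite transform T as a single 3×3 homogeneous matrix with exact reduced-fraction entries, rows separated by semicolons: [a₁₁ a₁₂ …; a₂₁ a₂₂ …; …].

T1 = [-3/5 -4/5 0; 4/5 -3/5 0; 0 0 1]
T2·T1 = [-9/10 -6/5 0; 4/5 -3/5 0; 0 0 1]
T3·…·T1 = [-9/10 -6/5 0; 7/20 -6/5 0; 0 0 1]

T = [-9/10 -6/5 0; 7/20 -6/5 0; 0 0 1]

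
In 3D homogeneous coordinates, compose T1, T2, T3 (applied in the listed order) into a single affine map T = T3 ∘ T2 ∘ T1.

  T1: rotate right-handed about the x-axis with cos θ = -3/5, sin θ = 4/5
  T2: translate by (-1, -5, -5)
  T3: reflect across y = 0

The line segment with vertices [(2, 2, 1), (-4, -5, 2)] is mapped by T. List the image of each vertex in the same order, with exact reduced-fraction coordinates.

image vertices: (1, 7, -4), (-5, 18/5, -51/5)

T1 rotate right-handed about the x-axis with cos θ = -3/5, sin θ = 4/5: (2, 2, 1) → (2, -2, 1); (-4, -5, 2) → (-4, 7/5, -26/5)
T2 translate by (-1, -5, -5): (2, -2, 1) → (1, -7, -4); (-4, 7/5, -26/5) → (-5, -18/5, -51/5)
T3 reflect across y = 0: (1, -7, -4) → (1, 7, -4); (-5, -18/5, -51/5) → (-5, 18/5, -51/5)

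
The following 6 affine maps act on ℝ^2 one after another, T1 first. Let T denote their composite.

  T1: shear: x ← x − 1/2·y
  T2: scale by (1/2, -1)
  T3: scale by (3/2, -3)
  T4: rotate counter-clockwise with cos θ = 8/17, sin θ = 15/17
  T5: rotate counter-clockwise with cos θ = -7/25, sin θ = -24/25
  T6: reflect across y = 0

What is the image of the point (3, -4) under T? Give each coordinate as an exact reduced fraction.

T(p) = (-2424/425, 19047/1700)

T1 shear: x ← x − 1/2·y: (3, -4) → (5, -4)
T2 scale by (1/2, -1): (5, -4) → (5/2, 4)
T3 scale by (3/2, -3): (5/2, 4) → (15/4, -12)
T4 rotate counter-clockwise with cos θ = 8/17, sin θ = 15/17: (15/4, -12) → (210/17, -159/68)
T5 rotate counter-clockwise with cos θ = -7/25, sin θ = -24/25: (210/17, -159/68) → (-2424/425, -19047/1700)
T6 reflect across y = 0: (-2424/425, -19047/1700) → (-2424/425, 19047/1700)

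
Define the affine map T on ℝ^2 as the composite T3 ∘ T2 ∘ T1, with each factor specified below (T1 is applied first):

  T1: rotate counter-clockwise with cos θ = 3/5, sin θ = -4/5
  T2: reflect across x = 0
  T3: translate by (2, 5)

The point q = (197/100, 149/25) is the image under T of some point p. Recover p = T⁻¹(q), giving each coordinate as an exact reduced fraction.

T1 = [3/5 4/5 0; -4/5 3/5 0; 0 0 1]
T2·T1 = [-3/5 -4/5 0; -4/5 3/5 0; 0 0 1]
T3·…·T1 = [-3/5 -4/5 2; -4/5 3/5 5; 0 0 1]
det M = -1; M⁻¹ = [-3/5 -4/5 26/5; -4/5 3/5 -7/5; 0 0 1]
M⁻¹ · (197/100, 149/25)ᵀ = (-3/4, 3/5)ᵀ

p = (-3/4, 3/5)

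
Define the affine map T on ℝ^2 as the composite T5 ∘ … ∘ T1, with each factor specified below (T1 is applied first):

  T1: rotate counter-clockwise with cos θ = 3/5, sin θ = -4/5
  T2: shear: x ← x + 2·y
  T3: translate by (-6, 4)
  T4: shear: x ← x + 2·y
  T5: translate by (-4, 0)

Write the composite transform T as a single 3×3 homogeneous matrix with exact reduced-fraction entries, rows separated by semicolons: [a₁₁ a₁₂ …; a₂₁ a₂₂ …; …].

T1 = [3/5 4/5 0; -4/5 3/5 0; 0 0 1]
T2·T1 = [-1 2 0; -4/5 3/5 0; 0 0 1]
T3·…·T1 = [-1 2 -6; -4/5 3/5 4; 0 0 1]
T4·…·T1 = [-13/5 16/5 2; -4/5 3/5 4; 0 0 1]
T5·…·T1 = [-13/5 16/5 -2; -4/5 3/5 4; 0 0 1]

T = [-13/5 16/5 -2; -4/5 3/5 4; 0 0 1]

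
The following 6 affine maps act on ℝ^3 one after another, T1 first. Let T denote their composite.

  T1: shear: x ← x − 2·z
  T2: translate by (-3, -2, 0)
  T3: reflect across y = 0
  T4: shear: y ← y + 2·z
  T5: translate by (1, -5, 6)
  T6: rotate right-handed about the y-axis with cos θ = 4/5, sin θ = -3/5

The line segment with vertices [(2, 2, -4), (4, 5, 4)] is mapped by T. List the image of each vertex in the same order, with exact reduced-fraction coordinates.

image vertices: (26/5, -13, 32/5), (-54/5, 0, 22/5)

T1 shear: x ← x − 2·z: (2, 2, -4) → (10, 2, -4); (4, 5, 4) → (-4, 5, 4)
T2 translate by (-3, -2, 0): (10, 2, -4) → (7, 0, -4); (-4, 5, 4) → (-7, 3, 4)
T3 reflect across y = 0: (7, 0, -4) → (7, 0, -4); (-7, 3, 4) → (-7, -3, 4)
T4 shear: y ← y + 2·z: (7, 0, -4) → (7, -8, -4); (-7, -3, 4) → (-7, 5, 4)
T5 translate by (1, -5, 6): (7, -8, -4) → (8, -13, 2); (-7, 5, 4) → (-6, 0, 10)
T6 rotate right-handed about the y-axis with cos θ = 4/5, sin θ = -3/5: (8, -13, 2) → (26/5, -13, 32/5); (-6, 0, 10) → (-54/5, 0, 22/5)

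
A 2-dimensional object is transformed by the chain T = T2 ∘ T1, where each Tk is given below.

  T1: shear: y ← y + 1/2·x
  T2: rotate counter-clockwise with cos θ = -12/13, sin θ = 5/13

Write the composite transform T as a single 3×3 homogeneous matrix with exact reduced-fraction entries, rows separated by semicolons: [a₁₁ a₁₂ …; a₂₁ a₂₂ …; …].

T1 = [1 0 0; 1/2 1 0; 0 0 1]
T2·T1 = [-29/26 -5/13 0; -1/13 -12/13 0; 0 0 1]

T = [-29/26 -5/13 0; -1/13 -12/13 0; 0 0 1]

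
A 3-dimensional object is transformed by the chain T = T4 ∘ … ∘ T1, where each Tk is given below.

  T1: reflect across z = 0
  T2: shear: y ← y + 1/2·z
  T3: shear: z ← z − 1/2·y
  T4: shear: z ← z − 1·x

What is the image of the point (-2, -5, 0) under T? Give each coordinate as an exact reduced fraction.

T1 reflect across z = 0: (-2, -5, 0) → (-2, -5, 0)
T2 shear: y ← y + 1/2·z: (-2, -5, 0) → (-2, -5, 0)
T3 shear: z ← z − 1/2·y: (-2, -5, 0) → (-2, -5, 5/2)
T4 shear: z ← z − 1·x: (-2, -5, 5/2) → (-2, -5, 9/2)

T(p) = (-2, -5, 9/2)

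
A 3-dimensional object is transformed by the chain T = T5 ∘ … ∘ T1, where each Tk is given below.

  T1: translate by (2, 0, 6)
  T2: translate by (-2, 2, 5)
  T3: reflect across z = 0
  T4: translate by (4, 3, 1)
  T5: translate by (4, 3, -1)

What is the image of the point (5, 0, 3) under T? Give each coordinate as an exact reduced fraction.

T(p) = (13, 8, -14)

T1 translate by (2, 0, 6): (5, 0, 3) → (7, 0, 9)
T2 translate by (-2, 2, 5): (7, 0, 9) → (5, 2, 14)
T3 reflect across z = 0: (5, 2, 14) → (5, 2, -14)
T4 translate by (4, 3, 1): (5, 2, -14) → (9, 5, -13)
T5 translate by (4, 3, -1): (9, 5, -13) → (13, 8, -14)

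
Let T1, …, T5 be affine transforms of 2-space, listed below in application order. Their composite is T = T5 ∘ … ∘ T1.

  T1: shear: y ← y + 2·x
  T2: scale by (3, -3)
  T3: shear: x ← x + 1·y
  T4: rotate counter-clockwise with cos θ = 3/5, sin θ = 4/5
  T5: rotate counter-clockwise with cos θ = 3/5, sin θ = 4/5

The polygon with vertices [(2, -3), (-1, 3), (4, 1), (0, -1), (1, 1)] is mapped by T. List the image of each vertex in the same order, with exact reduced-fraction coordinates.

image vertices: (51/25, 93/25), (114/25, -123/25), (753/25, -171/25), (-93/25, 51/25), (258/25, -81/25)

T1 shear: y ← y + 2·x: (2, -3) → (2, 1); (-1, 3) → (-1, 1); (4, 1) → (4, 9); (0, -1) → (0, -1); (1, 1) → (1, 3)
T2 scale by (3, -3): (2, 1) → (6, -3); (-1, 1) → (-3, -3); (4, 9) → (12, -27); (0, -1) → (0, 3); (1, 3) → (3, -9)
T3 shear: x ← x + 1·y: (6, -3) → (3, -3); (-3, -3) → (-6, -3); (12, -27) → (-15, -27); (0, 3) → (3, 3); (3, -9) → (-6, -9)
T4 rotate counter-clockwise with cos θ = 3/5, sin θ = 4/5: (3, -3) → (21/5, 3/5); (-6, -3) → (-6/5, -33/5); (-15, -27) → (63/5, -141/5); (3, 3) → (-3/5, 21/5); (-6, -9) → (18/5, -51/5)
T5 rotate counter-clockwise with cos θ = 3/5, sin θ = 4/5: (21/5, 3/5) → (51/25, 93/25); (-6/5, -33/5) → (114/25, -123/25); (63/5, -141/5) → (753/25, -171/25); (-3/5, 21/5) → (-93/25, 51/25); (18/5, -51/5) → (258/25, -81/25)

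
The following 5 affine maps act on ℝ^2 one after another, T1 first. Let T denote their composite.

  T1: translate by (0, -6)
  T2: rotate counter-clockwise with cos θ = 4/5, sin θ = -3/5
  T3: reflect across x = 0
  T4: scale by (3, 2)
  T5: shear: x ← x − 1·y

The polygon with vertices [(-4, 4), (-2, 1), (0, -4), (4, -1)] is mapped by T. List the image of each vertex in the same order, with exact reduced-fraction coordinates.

image vertices: (58/5, 8/5), (97/5, -28/5), (34, -16), (19, -16)

T1 translate by (0, -6): (-4, 4) → (-4, -2); (-2, 1) → (-2, -5); (0, -4) → (0, -10); (4, -1) → (4, -7)
T2 rotate counter-clockwise with cos θ = 4/5, sin θ = -3/5: (-4, -2) → (-22/5, 4/5); (-2, -5) → (-23/5, -14/5); (0, -10) → (-6, -8); (4, -7) → (-1, -8)
T3 reflect across x = 0: (-22/5, 4/5) → (22/5, 4/5); (-23/5, -14/5) → (23/5, -14/5); (-6, -8) → (6, -8); (-1, -8) → (1, -8)
T4 scale by (3, 2): (22/5, 4/5) → (66/5, 8/5); (23/5, -14/5) → (69/5, -28/5); (6, -8) → (18, -16); (1, -8) → (3, -16)
T5 shear: x ← x − 1·y: (66/5, 8/5) → (58/5, 8/5); (69/5, -28/5) → (97/5, -28/5); (18, -16) → (34, -16); (3, -16) → (19, -16)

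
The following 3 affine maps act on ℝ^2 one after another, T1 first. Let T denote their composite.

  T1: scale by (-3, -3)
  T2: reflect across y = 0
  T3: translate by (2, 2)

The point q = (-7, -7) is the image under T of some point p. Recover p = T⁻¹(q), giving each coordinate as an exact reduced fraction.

T1 = [-3 0 0; 0 -3 0; 0 0 1]
T2·T1 = [-3 0 0; 0 3 0; 0 0 1]
T3·…·T1 = [-3 0 2; 0 3 2; 0 0 1]
det M = -9; M⁻¹ = [-1/3 0 2/3; 0 1/3 -2/3; 0 0 1]
M⁻¹ · (-7, -7)ᵀ = (3, -3)ᵀ

p = (3, -3)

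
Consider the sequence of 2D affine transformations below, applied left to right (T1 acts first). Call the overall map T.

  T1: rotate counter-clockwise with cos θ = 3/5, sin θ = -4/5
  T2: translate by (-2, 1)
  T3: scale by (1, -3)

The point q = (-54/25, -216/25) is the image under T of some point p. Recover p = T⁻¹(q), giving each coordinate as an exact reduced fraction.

T1 = [3/5 4/5 0; -4/5 3/5 0; 0 0 1]
T2·T1 = [3/5 4/5 -2; -4/5 3/5 1; 0 0 1]
T3·…·T1 = [3/5 4/5 -2; 12/5 -9/5 -3; 0 0 1]
det M = -3; M⁻¹ = [3/5 4/15 2; 4/5 -1/5 1; 0 0 1]
M⁻¹ · (-54/25, -216/25)ᵀ = (-8/5, 1)ᵀ

p = (-8/5, 1)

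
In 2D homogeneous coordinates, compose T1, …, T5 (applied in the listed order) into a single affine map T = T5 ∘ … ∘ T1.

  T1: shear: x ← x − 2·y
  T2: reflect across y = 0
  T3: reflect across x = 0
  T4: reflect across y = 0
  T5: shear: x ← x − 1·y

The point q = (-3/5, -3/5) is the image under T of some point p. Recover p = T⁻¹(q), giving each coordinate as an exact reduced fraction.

p = (0, -3/5)

T1 = [1 -2 0; 0 1 0; 0 0 1]
T2·T1 = [1 -2 0; 0 -1 0; 0 0 1]
T3·…·T1 = [-1 2 0; 0 -1 0; 0 0 1]
T4·…·T1 = [-1 2 0; 0 1 0; 0 0 1]
T5·…·T1 = [-1 1 0; 0 1 0; 0 0 1]
det M = -1; M⁻¹ = [-1 1 0; 0 1 0; 0 0 1]
M⁻¹ · (-3/5, -3/5)ᵀ = (0, -3/5)ᵀ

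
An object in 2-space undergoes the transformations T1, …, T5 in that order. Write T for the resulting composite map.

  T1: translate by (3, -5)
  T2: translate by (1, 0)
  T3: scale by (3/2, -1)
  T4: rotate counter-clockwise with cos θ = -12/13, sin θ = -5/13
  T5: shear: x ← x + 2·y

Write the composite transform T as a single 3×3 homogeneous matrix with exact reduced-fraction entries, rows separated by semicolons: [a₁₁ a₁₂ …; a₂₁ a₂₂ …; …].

T = [-33/13 19/13 -227/13; -15/26 12/13 -90/13; 0 0 1]

T1 = [1 0 3; 0 1 -5; 0 0 1]
T2·T1 = [1 0 4; 0 1 -5; 0 0 1]
T3·…·T1 = [3/2 0 6; 0 -1 5; 0 0 1]
T4·…·T1 = [-18/13 -5/13 -47/13; -15/26 12/13 -90/13; 0 0 1]
T5·…·T1 = [-33/13 19/13 -227/13; -15/26 12/13 -90/13; 0 0 1]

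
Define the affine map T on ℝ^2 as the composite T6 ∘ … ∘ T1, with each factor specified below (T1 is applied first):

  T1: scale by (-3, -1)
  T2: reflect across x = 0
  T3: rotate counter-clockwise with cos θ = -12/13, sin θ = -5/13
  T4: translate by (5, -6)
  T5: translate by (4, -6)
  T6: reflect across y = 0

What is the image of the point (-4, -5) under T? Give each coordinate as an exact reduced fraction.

T(p) = (22, 12)

T1 scale by (-3, -1): (-4, -5) → (12, 5)
T2 reflect across x = 0: (12, 5) → (-12, 5)
T3 rotate counter-clockwise with cos θ = -12/13, sin θ = -5/13: (-12, 5) → (13, 0)
T4 translate by (5, -6): (13, 0) → (18, -6)
T5 translate by (4, -6): (18, -6) → (22, -12)
T6 reflect across y = 0: (22, -12) → (22, 12)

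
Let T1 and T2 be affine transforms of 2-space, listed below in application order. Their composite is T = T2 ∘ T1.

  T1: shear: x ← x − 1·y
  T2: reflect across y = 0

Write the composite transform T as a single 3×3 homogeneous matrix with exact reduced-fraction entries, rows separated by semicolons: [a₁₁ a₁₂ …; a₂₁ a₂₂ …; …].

T = [1 -1 0; 0 -1 0; 0 0 1]

T1 = [1 -1 0; 0 1 0; 0 0 1]
T2·T1 = [1 -1 0; 0 -1 0; 0 0 1]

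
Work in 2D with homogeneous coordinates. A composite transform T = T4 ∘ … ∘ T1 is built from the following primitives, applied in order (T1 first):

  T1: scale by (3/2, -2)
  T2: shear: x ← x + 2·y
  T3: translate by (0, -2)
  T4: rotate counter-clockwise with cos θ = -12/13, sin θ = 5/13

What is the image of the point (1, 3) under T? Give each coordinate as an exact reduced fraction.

T1 scale by (3/2, -2): (1, 3) → (3/2, -6)
T2 shear: x ← x + 2·y: (3/2, -6) → (-21/2, -6)
T3 translate by (0, -2): (-21/2, -6) → (-21/2, -8)
T4 rotate counter-clockwise with cos θ = -12/13, sin θ = 5/13: (-21/2, -8) → (166/13, 87/26)

T(p) = (166/13, 87/26)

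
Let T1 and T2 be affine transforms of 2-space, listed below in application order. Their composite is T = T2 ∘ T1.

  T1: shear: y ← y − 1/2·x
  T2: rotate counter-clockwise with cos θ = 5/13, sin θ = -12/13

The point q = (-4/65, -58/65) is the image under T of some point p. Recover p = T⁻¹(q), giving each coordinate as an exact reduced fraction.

T1 = [1 0 0; -1/2 1 0; 0 0 1]
T2·T1 = [-1/13 12/13 0; -29/26 5/13 0; 0 0 1]
det M = 1; M⁻¹ = [5/13 -12/13 0; 29/26 -1/13 0; 0 0 1]
M⁻¹ · (-4/65, -58/65)ᵀ = (4/5, 0)ᵀ

p = (4/5, 0)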